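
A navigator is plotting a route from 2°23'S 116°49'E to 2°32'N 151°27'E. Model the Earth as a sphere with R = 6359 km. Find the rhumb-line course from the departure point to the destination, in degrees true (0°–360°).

81.9°

Δψ = ln[tan(π/4+φ₂/2)/tan(π/4+φ₁/2)] = +0.0858
Δλ = +0.6045 rad (taken the short way round)
course = atan2(Δλ, Δψ) = 81.92°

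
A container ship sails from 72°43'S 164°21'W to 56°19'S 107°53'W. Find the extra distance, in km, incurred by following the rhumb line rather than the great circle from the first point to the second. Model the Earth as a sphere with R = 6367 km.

Great circle: cos σ = sin φ₁ sin φ₂ + cos φ₁ cos φ₂ cos Δλ,  σ = 0.4831 rad → d_gc = 3075.8 km
Rhumb line: Δψ = +0.6890, q = Δφ/Δψ = 0.4154, d_rh = R√(Δφ²+q²Δλ²) = 3180.6 km
Excess = 3180.6 − 3075.8 = 104.8 ≈ 105 km

105 km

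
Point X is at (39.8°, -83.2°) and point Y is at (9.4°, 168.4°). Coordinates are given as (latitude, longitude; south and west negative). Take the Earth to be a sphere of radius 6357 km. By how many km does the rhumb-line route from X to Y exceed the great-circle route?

423 km

Great circle: cos σ = sin φ₁ sin φ₂ + cos φ₁ cos φ₂ cos Δλ,  σ = 1.7059 rad → d_gc = 10844.5 km
Rhumb line: Δψ = -0.5936, q = Δφ/Δψ = 0.8939, d_rh = R√(Δφ²+q²Δλ²) = 11267.6 km
Excess = 11267.6 − 10844.5 = 423.1 ≈ 423 km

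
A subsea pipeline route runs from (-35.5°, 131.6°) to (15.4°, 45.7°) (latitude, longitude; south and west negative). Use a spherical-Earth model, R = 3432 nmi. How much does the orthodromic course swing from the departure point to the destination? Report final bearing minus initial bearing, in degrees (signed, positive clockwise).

+20.4°

At departure: θ₁ = atan2(sin Δλ cos φ₂, cos φ₁ sin φ₂ − sin φ₁ cos φ₂ cos Δλ) = 284.92°
At arrival: θ₂ = atan2(sin Δλ cos φ₁, −cos φ₂ sin φ₁ + sin φ₂ cos φ₁ cos Δλ) = 305.32°
Δθ = θ₂ − θ₁ = +20.4°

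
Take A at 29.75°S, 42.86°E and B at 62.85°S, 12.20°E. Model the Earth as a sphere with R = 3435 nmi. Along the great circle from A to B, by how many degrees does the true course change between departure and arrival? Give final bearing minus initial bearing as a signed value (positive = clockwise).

Initial bearing θ₁ = atan2(sin Δλ cos φ₂, cos φ₁ sin φ₂ − sin φ₁ cos φ₂ cos Δλ) = 201.94°
Final bearing θ₂ = (initial bearing from the destination back to the start) + 180° = 225.30°
Δθ = θ₂ − θ₁ = +23.4°

+23.4°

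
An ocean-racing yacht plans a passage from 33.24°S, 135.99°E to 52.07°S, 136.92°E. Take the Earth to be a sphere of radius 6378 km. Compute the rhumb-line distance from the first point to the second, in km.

2097 km

Rhumb course C = atan2(Δλ, Δψ) with Δψ = ln[tan(π/4+φ₂/2)/tan(π/4+φ₁/2)] = -0.4524, Δλ = +0.0162 → C = 177.95°
d = R·|Δφ| / |cos C| = 6378·0.32865 / 0.99936 = 2097 km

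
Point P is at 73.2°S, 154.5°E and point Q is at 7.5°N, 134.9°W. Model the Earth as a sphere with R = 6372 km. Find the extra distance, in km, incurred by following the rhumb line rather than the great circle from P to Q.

281 km

Great circle: cos σ = sin φ₁ sin φ₂ + cos φ₁ cos φ₂ cos Δλ,  σ = 1.6006 rad → d_gc = 10198.8 km
Rhumb line: Δψ = +2.0441, q = Δφ/Δψ = 0.6891, d_rh = R√(Δφ²+q²Δλ²) = 10479.4 km
Excess = 10479.4 − 10198.8 = 280.6 ≈ 281 km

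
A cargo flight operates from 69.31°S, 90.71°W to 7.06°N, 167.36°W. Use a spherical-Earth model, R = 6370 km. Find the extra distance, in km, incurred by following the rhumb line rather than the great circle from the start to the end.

306 km

Great circle: cos σ = sin φ₁ sin φ₂ + cos φ₁ cos φ₂ cos Δλ,  σ = 1.6048 rad → d_gc = 10222.7 km
Rhumb line: Δψ = +1.8243, q = Δφ/Δψ = 0.7306, d_rh = R√(Δφ²+q²Δλ²) = 10528.9 km
Excess = 10528.9 − 10222.7 = 306.2 ≈ 306 km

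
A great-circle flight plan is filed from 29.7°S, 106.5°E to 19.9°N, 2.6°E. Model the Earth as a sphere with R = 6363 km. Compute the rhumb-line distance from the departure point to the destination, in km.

12415 km

Rhumb course C = atan2(Δλ, Δψ) with Δψ = ln[tan(π/4+φ₂/2)/tan(π/4+φ₁/2)] = +0.8978, Δλ = -1.8134 → C = 296.34°
d = R·|Δφ| / |cos C| = 6363·0.86568 / 0.44369 = 12415 km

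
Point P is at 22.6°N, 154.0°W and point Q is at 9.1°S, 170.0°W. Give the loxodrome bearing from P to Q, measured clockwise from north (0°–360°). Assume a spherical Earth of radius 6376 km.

Meridional parts: M(φ₁)=+0.4051, M(φ₂)=-0.1595 → ΔM = -0.5646;  Δλ = -0.2793 rad
tan C = Δλ / ΔM = +0.4946 → C = 206.32°

206.3°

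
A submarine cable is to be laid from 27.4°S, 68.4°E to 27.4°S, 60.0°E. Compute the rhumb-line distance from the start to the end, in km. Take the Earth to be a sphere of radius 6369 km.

Δψ = ln[tan(π/4+φ₂/2)/tan(π/4+φ₁/2)] = +0.0000;  Δφ = +0.0000 rad,  Δλ = -0.1466 rad
Δψ ≈ 0 so q = cos φ₁ = 0.8878
d = R·√(Δφ² + q²Δλ²) = 6369·0.13016 = 829 km

829 km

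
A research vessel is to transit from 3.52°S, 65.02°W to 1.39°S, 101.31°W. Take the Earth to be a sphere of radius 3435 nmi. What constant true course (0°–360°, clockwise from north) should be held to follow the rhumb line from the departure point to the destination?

Δψ = ln[tan(π/4+φ₂/2)/tan(π/4+φ₁/2)] = +0.0372
Δλ = -0.6334 rad (taken the short way round)
course = atan2(Δλ, Δψ) = 273.36°

273.4°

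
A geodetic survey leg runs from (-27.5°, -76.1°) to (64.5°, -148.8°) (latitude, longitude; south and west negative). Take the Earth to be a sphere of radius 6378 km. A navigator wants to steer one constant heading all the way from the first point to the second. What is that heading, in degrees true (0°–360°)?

Δψ = ln[tan(π/4+φ₂/2)/tan(π/4+φ₁/2)] = +1.9855
Δλ = -1.2689 rad (taken the short way round)
course = atan2(Δλ, Δψ) = 327.42°

327.4°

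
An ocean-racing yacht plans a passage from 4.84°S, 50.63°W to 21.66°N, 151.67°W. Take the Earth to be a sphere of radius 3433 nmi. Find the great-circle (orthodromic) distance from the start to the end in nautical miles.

6114 nmi

cos σ = sin φ₁ sin φ₂ + cos φ₁ cos φ₂ cos Δλ
      = sin(-4.84°)sin(21.66°) + cos(-4.84°)cos(21.66°)cos(-101.04°) = -0.2085
σ = 102.033° → d = Rσ = 3433·1.78082 = 6114 nmi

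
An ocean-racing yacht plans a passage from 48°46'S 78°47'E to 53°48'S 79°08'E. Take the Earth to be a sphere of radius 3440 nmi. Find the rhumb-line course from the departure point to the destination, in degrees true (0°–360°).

Δψ = ln[tan(π/4+φ₂/2)/tan(π/4+φ₁/2)] = -0.1406
Δλ = +0.0061 rad (taken the short way round)
course = atan2(Δλ, Δψ) = 177.51°

177.5°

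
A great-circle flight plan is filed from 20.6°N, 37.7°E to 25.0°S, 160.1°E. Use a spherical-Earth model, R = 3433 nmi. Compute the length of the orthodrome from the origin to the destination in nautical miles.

7616 nmi

Haversine: a = sin²(Δφ/2)+cos φ₁ cos φ₂ sin²(Δλ/2) = 0.80163;  σ = 2·atan2(√a,√(1−a))
σ = 127.104° → d = Rσ = 3433·2.21839 = 7616 nmi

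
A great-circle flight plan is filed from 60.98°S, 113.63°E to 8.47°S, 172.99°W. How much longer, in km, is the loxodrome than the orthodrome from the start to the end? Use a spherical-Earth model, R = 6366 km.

235 km

Great circle: cos σ = sin φ₁ sin φ₂ + cos φ₁ cos φ₂ cos Δλ,  σ = 1.3015 rad → d_gc = 8285.4 km
Rhumb line: Δψ = +1.2033, q = Δφ/Δψ = 0.7616, d_rh = R√(Δφ²+q²Δλ²) = 8520.4 km
Excess = 8520.4 − 8285.4 = 235.0 ≈ 235 km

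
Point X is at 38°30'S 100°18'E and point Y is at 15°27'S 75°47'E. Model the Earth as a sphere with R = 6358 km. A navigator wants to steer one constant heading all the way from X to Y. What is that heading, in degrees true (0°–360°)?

Δψ = ln[tan(π/4+φ₂/2)/tan(π/4+φ₁/2)] = +0.4561
Δλ = -0.4279 rad (taken the short way round)
course = atan2(Δλ, Δψ) = 316.83°

316.8°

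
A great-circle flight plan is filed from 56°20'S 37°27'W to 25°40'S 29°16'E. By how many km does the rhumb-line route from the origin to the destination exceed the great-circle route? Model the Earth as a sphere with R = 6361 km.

172 km

Great circle: cos σ = sin φ₁ sin φ₂ + cos φ₁ cos φ₂ cos Δλ,  σ = 0.9788 rad → d_gc = 6226.3 km
Rhumb line: Δψ = +0.7318, q = Δφ/Δψ = 0.7314, d_rh = R√(Δφ²+q²Δλ²) = 6398.7 km
Excess = 6398.7 − 6226.3 = 172.4 ≈ 172 km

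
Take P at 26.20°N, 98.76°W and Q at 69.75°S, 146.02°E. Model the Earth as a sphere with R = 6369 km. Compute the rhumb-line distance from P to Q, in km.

14460 km

Δψ = ln[tan(π/4+φ₂/2)/tan(π/4+φ₁/2)] = -2.1968;  Δφ = -1.6746 rad,  Δλ = -2.0110 rad
q = Δφ/Δψ = 0.7623
d = R·√(Δφ² + q²Δλ²) = 6369·2.27033 = 14460 km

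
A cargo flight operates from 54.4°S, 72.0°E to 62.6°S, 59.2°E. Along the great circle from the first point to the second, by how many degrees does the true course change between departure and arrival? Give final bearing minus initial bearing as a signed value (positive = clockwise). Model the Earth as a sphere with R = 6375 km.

+11.0°

Initial bearing θ₁ = atan2(sin Δλ cos φ₂, cos φ₁ sin φ₂ − sin φ₁ cos φ₂ cos Δλ) = 213.87°
Final bearing θ₂ = (initial bearing from the destination back to the start) + 180° = 224.82°
Δθ = θ₂ − θ₁ = +11.0°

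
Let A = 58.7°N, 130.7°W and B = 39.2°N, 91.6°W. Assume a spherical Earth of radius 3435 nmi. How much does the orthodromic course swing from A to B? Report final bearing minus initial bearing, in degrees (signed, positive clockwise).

Initial bearing θ₁ = atan2(sin Δλ cos φ₂, cos φ₁ sin φ₂ − sin φ₁ cos φ₂ cos Δλ) = 110.79°
Final bearing θ₂ = (initial bearing from the destination back to the start) + 180° = 141.19°
Δθ = θ₂ − θ₁ = +30.4°

+30.4°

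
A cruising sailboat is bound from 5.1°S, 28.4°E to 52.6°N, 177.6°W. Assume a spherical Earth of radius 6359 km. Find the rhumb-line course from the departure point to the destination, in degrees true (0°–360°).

66.4°

Δψ = ln[tan(π/4+φ₂/2)/tan(π/4+φ₁/2)] = +1.1724
Δλ = +2.6878 rad (taken the short way round)
course = atan2(Δλ, Δψ) = 66.43°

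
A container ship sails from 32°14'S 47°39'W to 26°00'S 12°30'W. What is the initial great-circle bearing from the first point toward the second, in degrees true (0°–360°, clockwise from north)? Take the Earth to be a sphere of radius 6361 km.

N = sin Δλ·cos φ₂ = +0.5175;  D = cos φ₁ sin φ₂ − sin φ₁ cos φ₂ cos Δλ = +0.0212
initial course = atan2(N, D) = 87.66°

87.7°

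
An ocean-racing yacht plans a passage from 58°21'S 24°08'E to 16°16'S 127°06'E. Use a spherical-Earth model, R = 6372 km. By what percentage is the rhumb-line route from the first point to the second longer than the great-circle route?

Great circle: σ = 1.4450 rad → d_gc = Rσ = 9207.8 km
Rhumb: Δφ = +0.7345, Δλ = +1.7971, Δψ = +0.9729, q = Δφ/Δψ = 0.7549 → d_rh = R√(Δφ²+q²Δλ²) = 9830.3 km
Excess = (9830.3 − 9207.8) / 9207.8 = 622.5 / 9207.8 = 6.76% ≈ 6.8%

6.8%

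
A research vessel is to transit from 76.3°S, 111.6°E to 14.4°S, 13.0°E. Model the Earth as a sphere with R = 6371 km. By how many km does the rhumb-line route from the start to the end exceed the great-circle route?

Great circle: cos σ = sin φ₁ sin φ₂ + cos φ₁ cos φ₂ cos Δλ,  σ = 1.3620 rad → d_gc = 8677.1 km
Rhumb line: Δψ = +1.8652, q = Δφ/Δψ = 0.5792, d_rh = R√(Δφ²+q²Δλ²) = 9365.1 km
Excess = 9365.1 − 8677.1 = 688.0 ≈ 688 km

688 km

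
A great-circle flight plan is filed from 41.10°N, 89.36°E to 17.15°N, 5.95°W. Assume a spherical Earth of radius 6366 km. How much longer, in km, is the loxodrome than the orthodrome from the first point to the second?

332 km

Great circle: cos σ = sin φ₁ sin φ₂ + cos φ₁ cos φ₂ cos Δλ,  σ = 1.4432 rad → d_gc = 9187.7 km
Rhumb line: Δψ = -0.4843, q = Δφ/Δψ = 0.8631, d_rh = R√(Δφ²+q²Δλ²) = 9519.9 km
Excess = 9519.9 − 9187.7 = 332.2 ≈ 332 km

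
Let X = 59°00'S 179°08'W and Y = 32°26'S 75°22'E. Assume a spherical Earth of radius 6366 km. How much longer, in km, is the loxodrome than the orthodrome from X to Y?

Great circle: cos σ = sin φ₁ sin φ₂ + cos φ₁ cos φ₂ cos Δλ,  σ = 1.2201 rad → d_gc = 7767.2 km
Rhumb line: Δψ = +0.6836, q = Δφ/Δψ = 0.6783, d_rh = R√(Δφ²+q²Δλ²) = 8481.1 km
Excess = 8481.1 − 7767.2 = 713.9 ≈ 714 km

714 km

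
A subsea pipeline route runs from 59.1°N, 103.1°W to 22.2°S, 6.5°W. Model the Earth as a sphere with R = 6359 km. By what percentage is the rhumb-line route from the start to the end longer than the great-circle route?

2.5%

Great circle: σ = 1.9594 rad → d_gc = Rσ = 12459.6 km
Rhumb: Δφ = -1.4190, Δλ = +1.6860, Δψ = -1.6835, q = Δφ/Δψ = 0.8429 → d_rh = R√(Δφ²+q²Δλ²) = 12770.1 km
Excess = (12770.1 − 12459.6) / 12459.6 = 310.5 / 12459.6 = 2.49% ≈ 2.5%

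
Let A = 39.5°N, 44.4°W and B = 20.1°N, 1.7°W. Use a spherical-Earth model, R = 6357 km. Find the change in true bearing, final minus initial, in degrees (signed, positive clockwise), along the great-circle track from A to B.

+22.3°

Initial bearing θ₁ = atan2(sin Δλ cos φ₂, cos φ₁ sin φ₂ − sin φ₁ cos φ₂ cos Δλ) = 105.27°
Final bearing θ₂ = (initial bearing from the destination back to the start) + 180° = 127.56°
Δθ = θ₂ − θ₁ = +22.3°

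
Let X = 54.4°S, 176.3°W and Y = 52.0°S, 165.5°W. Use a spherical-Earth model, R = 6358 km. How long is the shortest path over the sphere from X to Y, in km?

765 km

Haversine: a = sin²(Δφ/2)+cos φ₁ cos φ₂ sin²(Δλ/2) = 0.00361;  σ = 2·atan2(√a,√(1−a))
σ = 6.892° → d = Rσ = 6358·0.12028 = 765 km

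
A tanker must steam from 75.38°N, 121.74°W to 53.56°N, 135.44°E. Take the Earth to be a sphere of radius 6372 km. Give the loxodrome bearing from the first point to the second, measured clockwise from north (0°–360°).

Meridional parts: M(φ₁)=+2.0535, M(φ₂)=+1.1112 → ΔM = -0.9424;  Δλ = -1.7945 rad
tan C = Δλ / ΔM = +1.9043 → C = 242.30°

242.3°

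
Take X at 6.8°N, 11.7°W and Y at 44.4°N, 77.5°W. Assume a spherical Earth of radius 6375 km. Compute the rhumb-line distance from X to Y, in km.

7668 km

Δψ = ln[tan(π/4+φ₂/2)/tan(π/4+φ₁/2)] = +0.7477;  Δφ = +0.6562 rad,  Δλ = -1.1484 rad
q = Δφ/Δψ = 0.8777
d = R·√(Δφ² + q²Δλ²) = 6375·1.20278 = 7668 km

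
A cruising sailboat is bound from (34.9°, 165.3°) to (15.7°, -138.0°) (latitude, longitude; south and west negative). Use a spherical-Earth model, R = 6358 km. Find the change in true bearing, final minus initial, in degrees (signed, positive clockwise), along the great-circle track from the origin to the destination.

+26.3°

At departure: θ₁ = atan2(sin Δλ cos φ₂, cos φ₁ sin φ₂ − sin φ₁ cos φ₂ cos Δλ) = 95.71°
At arrival: θ₂ = atan2(sin Δλ cos φ₁, −cos φ₂ sin φ₁ + sin φ₂ cos φ₁ cos Δλ) = 122.04°
Δθ = θ₂ − θ₁ = +26.3°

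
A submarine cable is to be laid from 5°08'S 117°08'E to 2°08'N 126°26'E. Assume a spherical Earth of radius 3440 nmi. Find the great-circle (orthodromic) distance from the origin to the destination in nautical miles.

Haversine: a = sin²(Δφ/2)+cos φ₁ cos φ₂ sin²(Δλ/2) = 0.01056;  σ = 2·atan2(√a,√(1−a))
σ = 11.795° → d = Rσ = 3440·0.20586 = 708 nmi

708 nmi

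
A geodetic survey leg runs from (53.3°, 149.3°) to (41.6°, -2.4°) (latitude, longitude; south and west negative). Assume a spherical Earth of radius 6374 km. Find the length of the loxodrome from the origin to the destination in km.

Rhumb course C = atan2(Δλ, Δψ) with Δψ = ln[tan(π/4+φ₂/2)/tan(π/4+φ₁/2)] = -0.3038, Δλ = -2.6477 → C = 263.46°
d = R·|Δφ| / |cos C| = 6374·0.20420 / 0.11398 = 11419 km

11419 km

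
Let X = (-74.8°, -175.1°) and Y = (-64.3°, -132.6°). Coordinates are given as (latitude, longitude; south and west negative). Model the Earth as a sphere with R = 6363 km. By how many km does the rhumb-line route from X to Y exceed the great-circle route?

40 km

Great circle: cos σ = sin φ₁ sin φ₂ + cos φ₁ cos φ₂ cos Δλ,  σ = 0.3065 rad → d_gc = 1950.5 km
Rhumb line: Δψ = +0.5363, q = Δφ/Δψ = 0.3417, d_rh = R√(Δφ²+q²Δλ²) = 1990.3 km
Excess = 1990.3 − 1950.5 = 39.8 ≈ 40 km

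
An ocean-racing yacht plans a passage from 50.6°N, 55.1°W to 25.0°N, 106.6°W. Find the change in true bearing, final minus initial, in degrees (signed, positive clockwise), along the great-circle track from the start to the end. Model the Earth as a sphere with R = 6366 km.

-33.7°

Initial bearing θ₁ = atan2(sin Δλ cos φ₂, cos φ₁ sin φ₂ − sin φ₁ cos φ₂ cos Δλ) = 256.70°
Final bearing θ₂ = (initial bearing from the destination back to the start) + 180° = 222.97°
Δθ = θ₂ − θ₁ = -33.7°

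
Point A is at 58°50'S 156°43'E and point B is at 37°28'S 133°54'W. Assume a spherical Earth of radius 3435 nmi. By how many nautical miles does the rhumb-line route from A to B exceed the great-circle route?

109 nmi

Great circle: cos σ = sin φ₁ sin φ₂ + cos φ₁ cos φ₂ cos Δλ,  σ = 0.8431 rad → d_gc = 2896.1 nmi
Rhumb line: Δψ = +0.5707, q = Δφ/Δψ = 0.6534, d_rh = R√(Δφ²+q²Δλ²) = 3004.8 nmi
Excess = 3004.8 − 2896.1 = 108.7 ≈ 109 nmi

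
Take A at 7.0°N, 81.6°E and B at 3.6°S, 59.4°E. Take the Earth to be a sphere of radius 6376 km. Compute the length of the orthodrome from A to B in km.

2733 km

Haversine: a = sin²(Δφ/2)+cos φ₁ cos φ₂ sin²(Δλ/2) = 0.04525;  σ = 2·atan2(√a,√(1−a))
σ = 24.563° → d = Rσ = 6376·0.42871 = 2733 km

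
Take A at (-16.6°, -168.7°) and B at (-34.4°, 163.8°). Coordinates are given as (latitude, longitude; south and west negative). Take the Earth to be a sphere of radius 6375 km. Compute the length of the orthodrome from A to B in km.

cos σ = sin φ₁ sin φ₂ + cos φ₁ cos φ₂ cos Δλ
      = sin(-16.60°)sin(-34.40°) + cos(-16.60°)cos(-34.40°)cos(-27.50°) = 0.8628
σ = 30.369° → d = Rσ = 6375·0.53004 = 3379 km

3379 km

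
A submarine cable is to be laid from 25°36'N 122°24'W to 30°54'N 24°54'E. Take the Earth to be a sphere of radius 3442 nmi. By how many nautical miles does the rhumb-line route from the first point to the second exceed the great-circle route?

Great circle: cos σ = sin φ₁ sin φ₂ + cos φ₁ cos φ₂ cos Δλ,  σ = 2.0145 rad → d_gc = 6933.9 nmi
Rhumb line: Δψ = +0.1051, q = Δφ/Δψ = 0.8804, d_rh = R√(Δφ²+q²Δλ²) = 7797.1 nmi
Excess = 7797.1 − 6933.9 = 863.2 ≈ 863 nmi

863 nmi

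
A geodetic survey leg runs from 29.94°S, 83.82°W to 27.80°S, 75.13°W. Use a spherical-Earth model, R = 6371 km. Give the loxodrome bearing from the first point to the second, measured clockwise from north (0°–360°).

74.3°

Meridional parts: M(φ₁)=-0.5481, M(φ₂)=-0.5054 → ΔM = +0.0427;  Δλ = +0.1517 rad
tan C = Δλ / ΔM = +3.5557 → C = 74.29°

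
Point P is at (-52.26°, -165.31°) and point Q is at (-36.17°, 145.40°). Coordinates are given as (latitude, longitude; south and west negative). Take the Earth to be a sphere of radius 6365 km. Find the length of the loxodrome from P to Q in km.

4278 km

Rhumb course C = atan2(Δλ, Δψ) with Δψ = ln[tan(π/4+φ₂/2)/tan(π/4+φ₁/2)] = +0.3956, Δλ = -0.8603 → C = 294.70°
d = R·|Δφ| / |cos C| = 6365·0.28082 / 0.41780 = 4278 km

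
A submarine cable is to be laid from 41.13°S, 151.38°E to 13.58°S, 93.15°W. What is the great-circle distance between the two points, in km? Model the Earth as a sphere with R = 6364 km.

11022 km

cos σ = sin φ₁ sin φ₂ + cos φ₁ cos φ₂ cos Δλ
      = sin(-41.13°)sin(-13.58°) + cos(-41.13°)cos(-13.58°)cos(115.47°) = -0.1604
σ = 99.231° → d = Rσ = 6364·1.73190 = 11022 km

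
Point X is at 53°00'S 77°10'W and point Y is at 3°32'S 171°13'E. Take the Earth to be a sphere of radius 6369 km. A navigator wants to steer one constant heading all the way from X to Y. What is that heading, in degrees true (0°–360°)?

Δψ = ln[tan(π/4+φ₂/2)/tan(π/4+φ₁/2)] = +1.0331
Δλ = -1.9481 rad (taken the short way round)
course = atan2(Δλ, Δψ) = 297.94°

297.9°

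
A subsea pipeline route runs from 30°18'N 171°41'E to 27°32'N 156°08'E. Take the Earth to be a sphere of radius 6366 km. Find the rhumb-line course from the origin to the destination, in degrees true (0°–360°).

Δψ = ln[tan(π/4+φ₂/2)/tan(π/4+φ₁/2)] = -0.0552
Δλ = -0.2714 rad (taken the short way round)
course = atan2(Δλ, Δψ) = 258.51°

258.5°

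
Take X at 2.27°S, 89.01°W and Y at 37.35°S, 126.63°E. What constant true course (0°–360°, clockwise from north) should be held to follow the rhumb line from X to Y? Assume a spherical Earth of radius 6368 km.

Δψ = ln[tan(π/4+φ₂/2)/tan(π/4+φ₁/2)] = -0.6640
Δλ = -2.5196 rad (taken the short way round)
course = atan2(Δλ, Δψ) = 255.24°

255.2°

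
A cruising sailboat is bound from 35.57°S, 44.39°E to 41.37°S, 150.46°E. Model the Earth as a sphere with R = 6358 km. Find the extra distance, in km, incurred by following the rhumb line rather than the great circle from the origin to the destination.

623 km

Great circle: cos σ = sin φ₁ sin φ₂ + cos φ₁ cos φ₂ cos Δλ,  σ = 1.3536 rad → d_gc = 8606.3 km
Rhumb line: Δψ = -0.1294, q = Δφ/Δψ = 0.7822, d_rh = R√(Δφ²+q²Δλ²) = 9229.0 km
Excess = 9229.0 − 8606.3 = 622.7 ≈ 623 km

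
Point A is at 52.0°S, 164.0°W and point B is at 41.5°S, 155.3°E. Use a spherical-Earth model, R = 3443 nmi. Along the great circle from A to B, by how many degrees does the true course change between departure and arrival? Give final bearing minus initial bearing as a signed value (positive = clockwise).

+30.4°

Initial bearing θ₁ = atan2(sin Δλ cos φ₂, cos φ₁ sin φ₂ − sin φ₁ cos φ₂ cos Δλ) = 274.62°
Final bearing θ₂ = (initial bearing from the destination back to the start) + 180° = 304.98°
Δθ = θ₂ − θ₁ = +30.4°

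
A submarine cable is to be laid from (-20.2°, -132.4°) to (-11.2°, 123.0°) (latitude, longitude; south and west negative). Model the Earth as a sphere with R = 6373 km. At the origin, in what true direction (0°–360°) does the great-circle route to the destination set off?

N = sin Δλ·cos φ₂ = -0.9493;  D = cos φ₁ sin φ₂ − sin φ₁ cos φ₂ cos Δλ = -0.2677
initial course = atan2(N, D) = 254.25°

254.3°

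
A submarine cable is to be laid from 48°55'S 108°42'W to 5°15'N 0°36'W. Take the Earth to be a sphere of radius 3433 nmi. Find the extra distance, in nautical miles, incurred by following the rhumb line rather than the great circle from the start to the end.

Great circle: cos σ = sin φ₁ sin φ₂ + cos φ₁ cos φ₂ cos Δλ,  σ = 1.8466 rad → d_gc = 6339.2 nmi
Rhumb line: Δψ = +1.0734, q = Δφ/Δψ = 0.8808, d_rh = R√(Δφ²+q²Δλ²) = 6563.4 nmi
Excess = 6563.4 − 6339.2 = 224.2 ≈ 224 nmi

224 nmi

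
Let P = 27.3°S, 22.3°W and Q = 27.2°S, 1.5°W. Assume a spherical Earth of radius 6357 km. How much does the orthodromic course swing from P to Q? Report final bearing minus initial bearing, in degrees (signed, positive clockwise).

At departure: θ₁ = atan2(sin Δλ cos φ₂, cos φ₁ sin φ₂ − sin φ₁ cos φ₂ cos Δλ) = 94.50°
At arrival: θ₂ = atan2(sin Δλ cos φ₁, −cos φ₂ sin φ₁ + sin φ₂ cos φ₁ cos Δλ) = 84.89°
Δθ = θ₂ − θ₁ = -9.6°

-9.6°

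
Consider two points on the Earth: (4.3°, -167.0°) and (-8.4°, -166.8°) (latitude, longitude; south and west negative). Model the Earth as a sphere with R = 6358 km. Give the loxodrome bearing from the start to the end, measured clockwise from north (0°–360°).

179.1°

Δψ = ln[tan(π/4+φ₂/2)/tan(π/4+φ₁/2)] = -0.2223
Δλ = +0.0035 rad (taken the short way round)
course = atan2(Δλ, Δψ) = 179.10°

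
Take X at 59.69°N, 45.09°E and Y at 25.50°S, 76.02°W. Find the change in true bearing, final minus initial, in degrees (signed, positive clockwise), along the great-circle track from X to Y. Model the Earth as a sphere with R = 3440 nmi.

-70.5°

Initial bearing θ₁ = atan2(sin Δλ cos φ₂, cos φ₁ sin φ₂ − sin φ₁ cos φ₂ cos Δλ) = 283.49°
Final bearing θ₂ = (initial bearing from the destination back to the start) + 180° = 212.94°
Δθ = θ₂ − θ₁ = -70.5°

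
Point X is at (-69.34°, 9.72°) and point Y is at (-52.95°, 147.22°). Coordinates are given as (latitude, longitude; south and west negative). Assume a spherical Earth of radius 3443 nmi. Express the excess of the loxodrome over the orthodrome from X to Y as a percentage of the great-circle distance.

Great circle: σ = 0.9397 rad → d_gc = Rσ = 3235.3 nmi
Rhumb: Δφ = +0.2861, Δλ = +2.3998, Δψ = +0.6089, q = Δφ/Δψ = 0.4698 → d_rh = R√(Δφ²+q²Δλ²) = 4004.9 nmi
Excess = (4004.9 − 3235.3) / 3235.3 = 769.6 / 3235.3 = 23.79% ≈ 23.8%

23.8%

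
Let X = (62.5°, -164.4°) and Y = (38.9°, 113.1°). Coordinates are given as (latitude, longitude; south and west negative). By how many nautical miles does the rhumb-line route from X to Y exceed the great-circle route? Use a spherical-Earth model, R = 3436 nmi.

187 nmi

Great circle: cos σ = sin φ₁ sin φ₂ + cos φ₁ cos φ₂ cos Δλ,  σ = 0.9224 rad → d_gc = 3169.3 nmi
Rhumb line: Δψ = -0.6697, q = Δφ/Δψ = 0.6151, d_rh = R√(Δφ²+q²Δλ²) = 3356.0 nmi
Excess = 3356.0 − 3169.3 = 186.7 ≈ 187 nmi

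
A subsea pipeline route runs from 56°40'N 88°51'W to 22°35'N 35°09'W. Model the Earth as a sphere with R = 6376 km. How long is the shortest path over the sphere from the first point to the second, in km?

cos σ = sin φ₁ sin φ₂ + cos φ₁ cos φ₂ cos Δλ
      = sin(56.67°)sin(22.58°) + cos(56.67°)cos(22.58°)cos(53.70°) = 0.6212
σ = 51.595° → d = Rσ = 6376·0.90050 = 5742 km

5742 km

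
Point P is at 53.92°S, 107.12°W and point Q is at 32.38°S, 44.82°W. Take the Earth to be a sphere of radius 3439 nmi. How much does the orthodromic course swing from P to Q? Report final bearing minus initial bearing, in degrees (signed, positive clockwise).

Initial bearing θ₁ = atan2(sin Δλ cos φ₂, cos φ₁ sin φ₂ − sin φ₁ cos φ₂ cos Δλ) = 89.86°
Final bearing θ₂ = (initial bearing from the destination back to the start) + 180° = 44.21°
Δθ = θ₂ − θ₁ = -45.6°

-45.6°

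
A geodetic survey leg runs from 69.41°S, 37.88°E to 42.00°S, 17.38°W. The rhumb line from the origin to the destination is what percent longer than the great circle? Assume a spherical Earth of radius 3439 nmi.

Great circle: σ = 0.6836 rad → d_gc = Rσ = 2350.8 nmi
Rhumb: Δφ = +0.4784, Δλ = -0.9645, Δψ = +0.8966, q = Δφ/Δψ = 0.5336 → d_rh = R√(Δφ²+q²Δλ²) = 2416.4 nmi
Excess = (2416.4 − 2350.8) / 2350.8 = 65.6 / 2350.8 = 2.79% ≈ 2.8%

2.8%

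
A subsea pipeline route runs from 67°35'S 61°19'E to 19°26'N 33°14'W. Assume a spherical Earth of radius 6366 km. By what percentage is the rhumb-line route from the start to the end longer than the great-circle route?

3.7%

Great circle: σ = 1.9136 rad → d_gc = Rσ = 12181.8 km
Rhumb: Δφ = +1.5187, Δλ = -1.6502, Δψ = +1.9646, q = Δφ/Δψ = 0.7731 → d_rh = R√(Δφ²+q²Δλ²) = 12626.5 km
Excess = (12626.5 − 12181.8) / 12181.8 = 444.7 / 12181.8 = 3.651% ≈ 3.7%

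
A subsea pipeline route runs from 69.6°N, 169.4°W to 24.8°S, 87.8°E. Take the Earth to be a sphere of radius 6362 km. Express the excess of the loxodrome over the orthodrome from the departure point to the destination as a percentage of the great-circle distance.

4.3%

Great circle: σ = 2.0525 rad → d_gc = Rσ = 13057.7 km
Rhumb: Δφ = -1.6476, Δλ = -1.7942, Δψ = -2.1622, q = Δφ/Δψ = 0.7620 → d_rh = R√(Δφ²+q²Δλ²) = 13620.7 km
Excess = (13620.7 − 13057.7) / 13057.7 = 563.0 / 13057.7 = 4.31% ≈ 4.3%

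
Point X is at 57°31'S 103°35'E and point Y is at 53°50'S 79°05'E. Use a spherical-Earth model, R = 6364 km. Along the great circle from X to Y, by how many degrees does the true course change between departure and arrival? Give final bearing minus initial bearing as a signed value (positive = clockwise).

Initial bearing θ₁ = atan2(sin Δλ cos φ₂, cos φ₁ sin φ₂ − sin φ₁ cos φ₂ cos Δλ) = 274.54°
Final bearing θ₂ = (initial bearing from the destination back to the start) + 180° = 294.88°
Δθ = θ₂ − θ₁ = +20.3°

+20.3°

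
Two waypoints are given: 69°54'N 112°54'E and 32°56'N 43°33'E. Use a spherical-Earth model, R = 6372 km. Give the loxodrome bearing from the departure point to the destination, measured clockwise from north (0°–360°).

Meridional parts: M(φ₁)=+1.7303, M(φ₂)=+0.6093 → ΔM = -1.1210;  Δλ = -1.2104 rad
tan C = Δλ / ΔM = +1.0798 → C = 227.20°

227.2°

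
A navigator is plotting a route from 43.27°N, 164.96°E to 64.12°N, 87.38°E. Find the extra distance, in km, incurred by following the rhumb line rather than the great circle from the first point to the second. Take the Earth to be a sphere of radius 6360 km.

286 km

Great circle: cos σ = sin φ₁ sin φ₂ + cos φ₁ cos φ₂ cos Δλ,  σ = 0.8161 rad → d_gc = 5190.5 km
Rhumb line: Δψ = +0.6314, q = Δφ/Δψ = 0.5763, d_rh = R√(Δφ²+q²Δλ²) = 5476.3 km
Excess = 5476.3 − 5190.5 = 285.8 ≈ 286 km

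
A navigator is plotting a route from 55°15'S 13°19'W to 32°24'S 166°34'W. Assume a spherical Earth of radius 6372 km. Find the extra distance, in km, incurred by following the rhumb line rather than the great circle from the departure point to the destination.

Great circle: cos σ = sin φ₁ sin φ₂ + cos φ₁ cos φ₂ cos Δλ,  σ = 1.5603 rad → d_gc = 9942.2 km
Rhumb line: Δψ = +0.5636, q = Δφ/Δψ = 0.7076, d_rh = R√(Δφ²+q²Δλ²) = 12325.2 km
Excess = 12325.2 − 9942.2 = 2383.0 ≈ 2383 km

2383 km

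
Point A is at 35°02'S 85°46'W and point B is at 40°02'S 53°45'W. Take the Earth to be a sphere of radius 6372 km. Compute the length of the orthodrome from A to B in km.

2862 km

Haversine: a = sin²(Δφ/2)+cos φ₁ cos φ₂ sin²(Δλ/2) = 0.04958;  σ = 2·atan2(√a,√(1−a))
σ = 25.732° → d = Rσ = 6372·0.44911 = 2862 km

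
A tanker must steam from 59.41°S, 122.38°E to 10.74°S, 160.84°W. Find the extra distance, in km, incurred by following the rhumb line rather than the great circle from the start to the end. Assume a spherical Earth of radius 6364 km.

258 km

Great circle: cos σ = sin φ₁ sin φ₂ + cos φ₁ cos φ₂ cos Δλ,  σ = 1.2925 rad → d_gc = 8225.2 km
Rhumb line: Δψ = +1.1080, q = Δφ/Δψ = 0.7667, d_rh = R√(Δφ²+q²Δλ²) = 8483.6 km
Excess = 8483.6 − 8225.2 = 258.4 ≈ 258 km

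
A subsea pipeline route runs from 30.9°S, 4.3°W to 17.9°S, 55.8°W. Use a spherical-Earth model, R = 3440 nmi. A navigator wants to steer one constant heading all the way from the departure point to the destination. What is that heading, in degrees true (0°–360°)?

Δψ = ln[tan(π/4+φ₂/2)/tan(π/4+φ₁/2)] = +0.2499
Δλ = -0.8988 rad (taken the short way round)
course = atan2(Δλ, Δψ) = 285.54°

285.5°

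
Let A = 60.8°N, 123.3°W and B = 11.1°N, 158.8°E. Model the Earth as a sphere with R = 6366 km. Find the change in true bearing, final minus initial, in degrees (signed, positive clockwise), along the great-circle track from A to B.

-55.2°

Initial bearing θ₁ = atan2(sin Δλ cos φ₂, cos φ₁ sin φ₂ − sin φ₁ cos φ₂ cos Δλ) = 264.90°
Final bearing θ₂ = (initial bearing from the destination back to the start) + 180° = 209.68°
Δθ = θ₂ − θ₁ = -55.2°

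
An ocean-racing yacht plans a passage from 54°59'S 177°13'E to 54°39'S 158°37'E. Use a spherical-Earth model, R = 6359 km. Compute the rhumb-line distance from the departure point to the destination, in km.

1190 km

Δψ = ln[tan(π/4+φ₂/2)/tan(π/4+φ₁/2)] = +0.0101;  Δφ = +0.0058 rad,  Δλ = -0.3246 rad
q = Δφ/Δψ = 0.5762
d = R·√(Δφ² + q²Δλ²) = 6359·0.18714 = 1190 km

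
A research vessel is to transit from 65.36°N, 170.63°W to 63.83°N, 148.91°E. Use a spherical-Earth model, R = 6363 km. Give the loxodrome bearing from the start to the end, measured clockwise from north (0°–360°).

265.0°

Δψ = ln[tan(π/4+φ₂/2)/tan(π/4+φ₁/2)] = -0.0623
Δλ = -0.7062 rad (taken the short way round)
course = atan2(Δλ, Δψ) = 264.96°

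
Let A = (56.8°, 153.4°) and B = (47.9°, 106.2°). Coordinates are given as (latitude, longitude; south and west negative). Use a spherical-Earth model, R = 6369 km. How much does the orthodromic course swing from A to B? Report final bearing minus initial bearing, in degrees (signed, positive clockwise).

-38.3°

At departure: θ₁ = atan2(sin Δλ cos φ₂, cos φ₁ sin φ₂ − sin φ₁ cos φ₂ cos Δλ) = 272.92°
At arrival: θ₂ = atan2(sin Δλ cos φ₁, −cos φ₂ sin φ₁ + sin φ₂ cos φ₁ cos Δλ) = 234.65°
Δθ = θ₂ − θ₁ = -38.3°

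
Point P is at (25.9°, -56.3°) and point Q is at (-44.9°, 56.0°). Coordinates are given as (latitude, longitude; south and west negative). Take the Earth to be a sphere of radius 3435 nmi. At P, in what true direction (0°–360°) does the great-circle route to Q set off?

θ = atan2( sin Δλ·cos φ₂ ,  cos φ₁ sin φ₂ − sin φ₁ cos φ₂ cos Δλ )
  = atan2(+0.6554, -0.5176) = 128.30°

128.3°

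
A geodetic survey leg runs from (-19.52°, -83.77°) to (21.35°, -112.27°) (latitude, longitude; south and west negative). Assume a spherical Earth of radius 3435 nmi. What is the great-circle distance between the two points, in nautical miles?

cos σ = sin φ₁ sin φ₂ + cos φ₁ cos φ₂ cos Δλ
      = sin(-19.52°)sin(21.35°) + cos(-19.52°)cos(21.35°)cos(-28.50°) = 0.6498
σ = 49.472° → d = Rσ = 3435·0.86345 = 2966 nmi

2966 nmi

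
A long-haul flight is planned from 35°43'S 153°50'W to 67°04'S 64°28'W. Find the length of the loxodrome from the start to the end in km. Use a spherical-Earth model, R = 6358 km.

6808 km

Rhumb course C = atan2(Δλ, Δψ) with Δψ = ln[tan(π/4+φ₂/2)/tan(π/4+φ₁/2)] = -0.9271, Δλ = +1.5597 → C = 120.73°
d = R·|Δφ| / |cos C| = 6358·0.54716 / 0.51096 = 6808 km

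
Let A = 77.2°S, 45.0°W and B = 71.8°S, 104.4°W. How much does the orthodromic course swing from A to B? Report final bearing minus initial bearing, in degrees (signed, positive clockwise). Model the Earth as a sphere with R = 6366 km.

+57.6°

Initial bearing θ₁ = atan2(sin Δλ cos φ₂, cos φ₁ sin φ₂ − sin φ₁ cos φ₂ cos Δλ) = 258.35°
Final bearing θ₂ = (initial bearing from the destination back to the start) + 180° = 316.00°
Δθ = θ₂ − θ₁ = +57.6°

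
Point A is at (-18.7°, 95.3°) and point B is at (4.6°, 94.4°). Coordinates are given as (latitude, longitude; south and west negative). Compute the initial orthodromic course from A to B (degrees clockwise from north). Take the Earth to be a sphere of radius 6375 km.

N = sin Δλ·cos φ₂ = -0.0157;  D = cos φ₁ sin φ₂ − sin φ₁ cos φ₂ cos Δλ = +0.3955
initial course = atan2(N, D) = 357.73°

357.7°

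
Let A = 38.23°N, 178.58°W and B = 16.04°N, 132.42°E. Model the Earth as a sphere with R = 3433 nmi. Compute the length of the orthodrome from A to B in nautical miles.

Haversine: a = sin²(Δφ/2)+cos φ₁ cos φ₂ sin²(Δλ/2) = 0.16686;  σ = 2·atan2(√a,√(1−a))
σ = 48.220° → d = Rσ = 3433·0.84159 = 2889 nmi

2889 nmi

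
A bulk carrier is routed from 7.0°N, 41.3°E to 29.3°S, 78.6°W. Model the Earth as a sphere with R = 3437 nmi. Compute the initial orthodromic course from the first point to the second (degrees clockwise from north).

240.2°

N = sin Δλ·cos φ₂ = -0.7560;  D = cos φ₁ sin φ₂ − sin φ₁ cos φ₂ cos Δλ = -0.4328
initial course = atan2(N, D) = 240.21°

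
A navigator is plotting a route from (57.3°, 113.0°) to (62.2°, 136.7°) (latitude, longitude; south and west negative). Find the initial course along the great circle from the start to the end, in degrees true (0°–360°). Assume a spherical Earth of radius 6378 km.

57.7°

θ = atan2( sin Δλ·cos φ₂ ,  cos φ₁ sin φ₂ − sin φ₁ cos φ₂ cos Δλ )
  = atan2(+0.1875, +0.1185) = 57.70°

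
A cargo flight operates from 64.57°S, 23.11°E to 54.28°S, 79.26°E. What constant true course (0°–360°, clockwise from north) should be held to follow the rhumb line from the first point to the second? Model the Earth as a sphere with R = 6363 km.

70.0°

Δψ = ln[tan(π/4+φ₂/2)/tan(π/4+φ₁/2)] = +0.3563
Δλ = +0.9800 rad (taken the short way round)
course = atan2(Δλ, Δψ) = 70.02°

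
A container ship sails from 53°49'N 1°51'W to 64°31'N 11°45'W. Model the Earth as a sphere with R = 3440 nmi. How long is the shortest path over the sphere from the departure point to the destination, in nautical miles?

cos σ = sin φ₁ sin φ₂ + cos φ₁ cos φ₂ cos Δλ
      = sin(53.82°)sin(64.52°) + cos(53.82°)cos(64.52°)cos(-9.90°) = 0.9788
σ = 11.810° → d = Rσ = 3440·0.20613 = 709 nmi

709 nmi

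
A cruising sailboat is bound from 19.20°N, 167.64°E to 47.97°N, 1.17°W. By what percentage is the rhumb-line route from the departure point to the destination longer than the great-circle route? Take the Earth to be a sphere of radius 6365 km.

Great circle: σ = 1.9562 rad → d_gc = Rσ = 12451.5 km
Rhumb: Δφ = +0.5021, Δλ = -2.9463, Δψ = +0.6151, q = Δφ/Δψ = 0.8163 → d_rh = R√(Δφ²+q²Δλ²) = 15638.3 km
Excess = (15638.3 − 12451.5) / 12451.5 = 3186.8 / 12451.5 = 25.59% ≈ 25.6%

25.6%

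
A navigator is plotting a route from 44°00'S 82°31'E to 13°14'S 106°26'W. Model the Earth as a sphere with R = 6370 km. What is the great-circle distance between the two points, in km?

Haversine: a = sin²(Δφ/2)+cos φ₁ cos φ₂ sin²(Δλ/2) = 0.76635;  σ = 2·atan2(√a,√(1−a))
σ = 122.188° → d = Rσ = 6370·2.13258 = 13585 km

13585 km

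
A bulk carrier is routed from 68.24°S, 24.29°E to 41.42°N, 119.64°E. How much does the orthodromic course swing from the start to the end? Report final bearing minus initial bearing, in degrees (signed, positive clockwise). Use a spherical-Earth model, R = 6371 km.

-47.7°

Initial bearing θ₁ = atan2(sin Δλ cos φ₂, cos φ₁ sin φ₂ − sin φ₁ cos φ₂ cos Δλ) = 76.42°
Final bearing θ₂ = (initial bearing from the destination back to the start) + 180° = 28.72°
Δθ = θ₂ − θ₁ = -47.7°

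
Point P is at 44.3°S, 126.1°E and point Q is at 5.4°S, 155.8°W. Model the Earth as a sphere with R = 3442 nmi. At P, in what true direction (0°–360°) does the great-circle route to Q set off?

85.5°

N = sin Δλ·cos φ₂ = +0.9742;  D = cos φ₁ sin φ₂ − sin φ₁ cos φ₂ cos Δλ = +0.0760
initial course = atan2(N, D) = 85.54°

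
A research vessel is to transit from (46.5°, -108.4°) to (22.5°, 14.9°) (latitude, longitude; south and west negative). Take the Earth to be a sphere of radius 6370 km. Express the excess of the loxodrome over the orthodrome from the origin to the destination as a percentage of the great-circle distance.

9.4%

Great circle: σ = 1.6424 rad → d_gc = Rσ = 10462.2 km
Rhumb: Δφ = -0.4189, Δλ = +2.1520, Δψ = -0.5157, q = Δφ/Δψ = 0.8123 → d_rh = R√(Δφ²+q²Δλ²) = 11449.9 km
Excess = (11449.9 − 10462.2) / 10462.2 = 987.7 / 10462.2 = 9.44% ≈ 9.4%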